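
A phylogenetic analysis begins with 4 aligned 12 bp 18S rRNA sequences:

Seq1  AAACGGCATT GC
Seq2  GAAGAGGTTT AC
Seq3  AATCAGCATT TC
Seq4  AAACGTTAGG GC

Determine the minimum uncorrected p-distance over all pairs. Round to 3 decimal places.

0.250

Pairwise Hamming distances:
  Seq1 vs Seq2: 6
  Seq1 vs Seq3: 3
  Seq1 vs Seq4: 4
  Seq2 vs Seq3: 6
  Seq2 vs Seq4: 9
  Seq3 vs Seq4: 7
The smallest is 3 mismatches, between Seq1 and Seq3; p = 3/12 = 0.250.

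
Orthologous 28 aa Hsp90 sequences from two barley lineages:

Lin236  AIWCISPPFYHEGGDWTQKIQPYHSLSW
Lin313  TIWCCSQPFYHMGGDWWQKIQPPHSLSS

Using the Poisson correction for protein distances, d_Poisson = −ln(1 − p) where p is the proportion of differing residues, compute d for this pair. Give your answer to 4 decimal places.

0.2877

Differing sites — 1:A/T; 5:I/C; 7:P/Q; 12:E/M; 17:T/W; 23:Y/P; 28:W/S.
p = 7/28 = 0.250000.
d = −ln(1 − 0.250000) = −ln(0.750000) = 0.2877.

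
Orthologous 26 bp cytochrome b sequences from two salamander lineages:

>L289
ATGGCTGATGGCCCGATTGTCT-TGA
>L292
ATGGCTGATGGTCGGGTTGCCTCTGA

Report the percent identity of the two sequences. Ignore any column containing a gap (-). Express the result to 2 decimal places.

84.00%

Excluding the 1 gap column leaves 25 comparable sites.
Differing sites — 12:C/T; 14:C/G; 16:A/G; 20:T/C.
21 of the 25 comparable sites match, so the percent identity is 21/25 × 100 = 84.00%.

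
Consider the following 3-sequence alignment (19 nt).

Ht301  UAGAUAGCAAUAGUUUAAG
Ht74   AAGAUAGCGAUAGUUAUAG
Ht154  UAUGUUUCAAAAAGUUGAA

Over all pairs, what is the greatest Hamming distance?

Pairwise Hamming distances:
  Ht301 vs Ht74: 4
  Ht301 vs Ht154: 9
  Ht74 vs Ht154: 12
The largest is 12, between Ht74 and Ht154.

12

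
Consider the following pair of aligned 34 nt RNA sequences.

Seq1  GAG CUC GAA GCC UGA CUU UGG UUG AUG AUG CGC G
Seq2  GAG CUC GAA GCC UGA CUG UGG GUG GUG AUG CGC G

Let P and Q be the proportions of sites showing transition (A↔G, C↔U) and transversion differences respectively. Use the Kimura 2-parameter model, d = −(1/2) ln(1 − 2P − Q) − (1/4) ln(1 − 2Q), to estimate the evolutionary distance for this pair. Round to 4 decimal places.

0.0939

Mismatches occur at site 18 (U→G, transversion), site 22 (U→G, transversion), site 25 (A→G, transition).
Of the 3 differences, 1 transition and 2 transversions over 34 sites: P = 1/34 = 0.029412, Q = 2/34 = 0.058824.
d = −0.5·ln(0.882352) − 0.25·ln(0.882352) = −0.5·(-0.125164) − 0.25·(-0.125164) = 0.0939.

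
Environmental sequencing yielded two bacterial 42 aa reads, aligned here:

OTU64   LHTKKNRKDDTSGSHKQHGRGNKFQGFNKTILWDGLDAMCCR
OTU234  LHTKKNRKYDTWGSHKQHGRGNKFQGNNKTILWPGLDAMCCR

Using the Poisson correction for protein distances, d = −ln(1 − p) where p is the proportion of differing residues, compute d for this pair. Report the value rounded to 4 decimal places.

Mismatches occur at site 9 (D/Y), site 12 (S/W), site 27 (F/N), site 34 (D/P).
p = 4/42 = 0.095238.
d = −ln(1 − 0.095238) = −ln(0.904762) = 0.1001.

0.1001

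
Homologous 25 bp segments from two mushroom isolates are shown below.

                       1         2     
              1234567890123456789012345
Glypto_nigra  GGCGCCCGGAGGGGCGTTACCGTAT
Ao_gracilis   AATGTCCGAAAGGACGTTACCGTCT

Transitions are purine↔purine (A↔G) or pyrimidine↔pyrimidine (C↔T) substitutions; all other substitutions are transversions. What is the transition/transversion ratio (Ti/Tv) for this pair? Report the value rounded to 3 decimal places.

7.000

Mismatches occur at site 1 (G/A, transition), site 2 (G/A, transition), site 3 (C/T, transition), site 5 (C/T, transition), site 9 (G/A, transition), site 11 (G/A, transition), site 14 (G/A, transition), site 24 (A/C, transversion).
Of the 8 differences, 7 transitions and 1 transversion, so Ti/Tv = 7/1 = 7.000.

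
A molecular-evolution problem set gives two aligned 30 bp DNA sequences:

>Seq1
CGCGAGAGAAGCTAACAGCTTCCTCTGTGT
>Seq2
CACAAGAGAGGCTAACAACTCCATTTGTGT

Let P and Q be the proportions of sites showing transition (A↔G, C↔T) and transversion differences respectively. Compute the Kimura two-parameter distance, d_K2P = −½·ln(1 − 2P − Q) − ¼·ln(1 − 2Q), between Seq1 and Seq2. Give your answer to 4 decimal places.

Differing sites — 2:G/A (Ti); 4:G/A (Ti); 10:A/G (Ti); 18:G/A (Ti); 21:T/C (Ti); 23:C/A (Tv); 25:C/T (Ti).
Of the 7 differences, 6 transitions and 1 transversion over 30 sites: P = 6/30 = 0.200000, Q = 1/30 = 0.033333.
d = −0.5·ln(0.566667) − 0.25·ln(0.933334) = −0.5·(-0.567983) − 0.25·(-0.068992) = 0.3012.

0.3012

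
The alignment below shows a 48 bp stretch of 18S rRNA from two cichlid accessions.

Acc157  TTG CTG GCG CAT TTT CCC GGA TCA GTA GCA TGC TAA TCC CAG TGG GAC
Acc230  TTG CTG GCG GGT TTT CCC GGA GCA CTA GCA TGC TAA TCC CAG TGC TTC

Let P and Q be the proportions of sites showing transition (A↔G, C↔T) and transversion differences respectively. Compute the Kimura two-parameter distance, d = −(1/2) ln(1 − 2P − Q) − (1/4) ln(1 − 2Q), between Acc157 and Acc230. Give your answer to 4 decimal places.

Mismatches occur at site 10 (C→G, transversion), site 11 (A→G, transition), site 22 (T→G, transversion), site 25 (G→C, transversion), site 45 (G→C, transversion), site 46 (G→T, transversion), site 47 (A→T, transversion).
Of the 7 differences, 1 transition and 6 transversions over 48 sites: P = 1/48 = 0.020833, Q = 6/48 = 0.125000.
d = −0.5·ln(0.833334) − 0.25·ln(0.750000) = −0.5·(-0.182321) − 0.25·(-0.287682) = 0.1631.

0.1631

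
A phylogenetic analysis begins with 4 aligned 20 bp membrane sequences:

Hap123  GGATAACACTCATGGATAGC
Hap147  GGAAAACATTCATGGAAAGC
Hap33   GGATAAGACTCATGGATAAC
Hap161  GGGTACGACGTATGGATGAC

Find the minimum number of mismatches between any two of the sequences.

2

Pairwise Hamming distances:
  Hap123 vs Hap147: 3
  Hap123 vs Hap33: 2
  Hap123 vs Hap161: 7
  Hap147 vs Hap33: 5
  Hap147 vs Hap161: 10
  Hap33 vs Hap161: 5
The smallest is 2, between Hap123 and Hap33.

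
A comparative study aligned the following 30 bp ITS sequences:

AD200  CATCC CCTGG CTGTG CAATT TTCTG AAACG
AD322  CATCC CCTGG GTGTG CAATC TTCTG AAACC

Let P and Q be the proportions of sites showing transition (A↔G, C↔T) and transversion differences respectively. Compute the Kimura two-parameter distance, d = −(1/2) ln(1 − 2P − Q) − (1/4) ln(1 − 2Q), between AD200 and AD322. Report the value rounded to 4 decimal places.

Differing sites — 11:C/G (Tv); 20:T/C (Ti); 30:G/C (Tv).
Of the 3 differences, 1 transition and 2 transversions over 30 sites: P = 1/30 = 0.033333, Q = 2/30 = 0.066667.
d = −0.5·ln(0.866667) − 0.25·ln(0.866666) = −0.5·(-0.143100) − 0.25·(-0.143102) = 0.1073.

0.1073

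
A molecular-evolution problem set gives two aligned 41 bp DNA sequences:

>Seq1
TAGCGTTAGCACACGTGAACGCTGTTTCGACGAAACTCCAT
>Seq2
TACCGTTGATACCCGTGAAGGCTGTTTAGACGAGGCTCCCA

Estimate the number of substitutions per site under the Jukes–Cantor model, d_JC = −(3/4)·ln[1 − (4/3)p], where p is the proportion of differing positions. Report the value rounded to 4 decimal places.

Differing sites — 3:G/C; 8:A/G; 9:G/A; 10:C/T; 13:A/C; 20:C/G; 28:C/A; 34:A/G; 35:A/G; 40:A/C; 41:T/A.
p = 11/41 = 0.268293.
d = −0.75 · ln(1 − (4/3)·0.268293) = −0.75 · ln(0.642276) = −0.75 · (-0.442737) = 0.3321.

0.3321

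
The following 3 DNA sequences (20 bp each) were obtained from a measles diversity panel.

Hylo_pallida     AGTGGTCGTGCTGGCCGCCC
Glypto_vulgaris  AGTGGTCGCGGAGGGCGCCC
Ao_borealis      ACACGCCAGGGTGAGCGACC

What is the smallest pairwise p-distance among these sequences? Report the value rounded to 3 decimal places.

Pairwise Hamming distances:
  Hylo_pallida vs Glypto_vulgaris: 4
  Hylo_pallida vs Ao_borealis: 10
  Glypto_vulgaris vs Ao_borealis: 9
The smallest is 4 mismatches, between Hylo_pallida and Glypto_vulgaris; p = 4/20 = 0.200.

0.200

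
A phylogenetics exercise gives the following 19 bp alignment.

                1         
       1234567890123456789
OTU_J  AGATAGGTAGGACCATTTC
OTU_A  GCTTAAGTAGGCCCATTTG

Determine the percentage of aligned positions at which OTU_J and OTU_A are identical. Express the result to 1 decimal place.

68.4%

The sequences differ at positions 1 (A/G), 2 (G/C), 3 (A/T), 6 (G/A), 12 (A/C), 19 (C/G).
13 of the 19 sites match, so the percent identity is 13/19 × 100 = 68.4%.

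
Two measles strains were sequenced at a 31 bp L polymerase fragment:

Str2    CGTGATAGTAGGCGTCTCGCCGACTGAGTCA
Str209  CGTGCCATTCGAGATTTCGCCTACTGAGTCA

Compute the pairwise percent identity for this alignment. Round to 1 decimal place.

Differing sites — 5:A/C; 6:T/C; 8:G/T; 10:A/C; 12:G/A; 13:C/G; 14:G/A; 16:C/T; 22:G/T.
22 of the 31 sites match, so the percent identity is 22/31 × 100 = 71.0%.

71.0%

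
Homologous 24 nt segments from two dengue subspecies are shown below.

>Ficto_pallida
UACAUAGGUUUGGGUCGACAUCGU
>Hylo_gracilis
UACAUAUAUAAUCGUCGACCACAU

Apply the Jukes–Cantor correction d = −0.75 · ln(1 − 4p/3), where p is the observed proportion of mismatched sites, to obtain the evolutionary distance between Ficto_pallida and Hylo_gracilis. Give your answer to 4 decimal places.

0.5199

The sequences differ at positions 7 (G/U), 8 (G/A), 10 (U/A), 11 (U/A), 12 (G/U), 13 (G/C), 20 (A/C), 21 (U/A), 23 (G/A).
p = 9/24 = 0.375000.
d = −0.75 · ln(1 − (4/3)·0.375000) = −0.75 · ln(0.500000) = −0.75 · (-0.693147) = 0.5199.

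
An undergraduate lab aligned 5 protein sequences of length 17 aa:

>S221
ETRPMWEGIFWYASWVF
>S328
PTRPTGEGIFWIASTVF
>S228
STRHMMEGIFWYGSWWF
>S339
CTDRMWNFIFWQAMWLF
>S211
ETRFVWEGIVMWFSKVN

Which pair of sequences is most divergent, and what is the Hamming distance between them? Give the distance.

14

Pairwise Hamming distances:
  S221 vs S328: 5
  S221 vs S228: 5
  S221 vs S339: 8
  S221 vs S211: 8
  S328 vs S228: 8
  S328 vs S339: 11
  S328 vs S211: 10
  S228 vs S339: 10
  S228 vs S211: 11
  S339 vs S211: 14
The largest is 14, between S339 and S211.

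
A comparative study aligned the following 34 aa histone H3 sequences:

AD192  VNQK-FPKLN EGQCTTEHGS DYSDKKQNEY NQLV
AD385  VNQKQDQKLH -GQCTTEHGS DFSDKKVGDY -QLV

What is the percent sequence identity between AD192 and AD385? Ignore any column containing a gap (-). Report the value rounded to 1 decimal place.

77.4%

Excluding the 3 gap columns leaves 31 comparable sites.
Differing sites — 6:F/D; 7:P/Q; 10:N/H; 22:Y/F; 27:Q/V; 28:N/G; 29:E/D.
24 of the 31 comparable sites match, so the percent identity is 24/31 × 100 = 77.4%.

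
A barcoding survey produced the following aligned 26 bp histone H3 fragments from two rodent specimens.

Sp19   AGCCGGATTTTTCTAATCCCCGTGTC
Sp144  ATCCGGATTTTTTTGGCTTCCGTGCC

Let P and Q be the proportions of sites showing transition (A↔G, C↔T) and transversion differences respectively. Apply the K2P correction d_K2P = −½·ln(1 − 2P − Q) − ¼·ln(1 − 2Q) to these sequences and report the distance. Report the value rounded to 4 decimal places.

0.4501

Differing sites — 2:G/T (Tv); 13:C/T (Ti); 15:A/G (Ti); 16:A/G (Ti); 17:T/C (Ti); 18:C/T (Ti); 19:C/T (Ti); 25:T/C (Ti).
Of the 8 differences, 7 transitions and 1 transversion over 26 sites: P = 7/26 = 0.269231, Q = 1/26 = 0.038462.
d = −0.5·ln(0.423076) − 0.25·ln(0.923076) = −0.5·(-0.860203) − 0.25·(-0.080044) = 0.4501.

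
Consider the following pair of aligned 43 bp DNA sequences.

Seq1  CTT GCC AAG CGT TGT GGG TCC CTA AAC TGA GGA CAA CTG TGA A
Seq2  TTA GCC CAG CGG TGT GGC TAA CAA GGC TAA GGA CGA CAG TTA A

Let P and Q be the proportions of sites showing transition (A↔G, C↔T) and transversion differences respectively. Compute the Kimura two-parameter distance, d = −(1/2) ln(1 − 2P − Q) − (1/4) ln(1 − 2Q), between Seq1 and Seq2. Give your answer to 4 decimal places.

0.4272

Differing sites — 1:C/T (Ti); 3:T/A (Tv); 7:A/C (Tv); 12:T/G (Tv); 18:G/C (Tv); 20:C/A (Tv); 21:C/A (Tv); 23:T/A (Tv); 25:A/G (Ti); 26:A/G (Ti); 29:G/A (Ti); 35:A/G (Ti); 38:T/A (Tv); 41:G/T (Tv).
Of the 14 differences, 5 transitions and 9 transversions over 43 sites: P = 5/43 = 0.116279, Q = 9/43 = 0.209302.
d = −0.5·ln(0.558140) − 0.25·ln(0.581396) = −0.5·(-0.583145) − 0.25·(-0.542323) = 0.4272.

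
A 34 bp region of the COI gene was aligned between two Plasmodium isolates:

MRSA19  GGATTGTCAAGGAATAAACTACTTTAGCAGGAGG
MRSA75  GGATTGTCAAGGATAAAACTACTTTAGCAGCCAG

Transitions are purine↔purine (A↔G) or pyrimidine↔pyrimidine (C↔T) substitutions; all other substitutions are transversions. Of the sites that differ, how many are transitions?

Differing sites — 14:A/T (Tv); 15:T/A (Tv); 31:G/C (Tv); 32:A/C (Tv); 33:G/A (Ti).
Of the 5 differences, 1 transition and 4 transversions, so the answer is 1.

1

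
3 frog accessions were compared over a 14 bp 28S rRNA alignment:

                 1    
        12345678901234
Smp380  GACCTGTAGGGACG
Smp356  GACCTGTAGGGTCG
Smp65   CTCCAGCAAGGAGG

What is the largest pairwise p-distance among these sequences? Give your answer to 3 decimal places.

0.500

Pairwise Hamming distances:
  Smp380 vs Smp356: 1
  Smp380 vs Smp65: 6
  Smp356 vs Smp65: 7
The largest is 7 mismatches, between Smp356 and Smp65; p = 7/14 = 0.500.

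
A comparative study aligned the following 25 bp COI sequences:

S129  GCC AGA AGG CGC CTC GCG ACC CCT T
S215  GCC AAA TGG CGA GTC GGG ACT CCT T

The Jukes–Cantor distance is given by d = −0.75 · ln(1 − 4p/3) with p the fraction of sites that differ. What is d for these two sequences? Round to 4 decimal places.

Differing sites — 5:G/A; 7:A/T; 12:C/A; 13:C/G; 17:C/G; 21:C/T.
p = 6/25 = 0.240000.
d = −0.75 · ln(1 − (4/3)·0.240000) = −0.75 · ln(0.680000) = −0.75 · (-0.385662) = 0.2892.

0.2892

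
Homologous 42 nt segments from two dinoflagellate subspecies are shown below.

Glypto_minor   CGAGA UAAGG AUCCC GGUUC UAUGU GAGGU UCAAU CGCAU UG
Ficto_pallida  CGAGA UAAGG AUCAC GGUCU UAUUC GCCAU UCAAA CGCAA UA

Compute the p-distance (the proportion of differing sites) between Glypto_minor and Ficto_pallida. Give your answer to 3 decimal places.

Mismatches occur at site 14 (C↔A), site 19 (U↔C), site 20 (C↔U), site 24 (G↔U), site 25 (U↔C), site 27 (A↔C), site 28 (G↔C), site 29 (G↔A), site 35 (U↔A), site 40 (U↔A), site 42 (G↔A).
There are 11 differences over 42 sites, so p = 11/42 = 0.262.

0.262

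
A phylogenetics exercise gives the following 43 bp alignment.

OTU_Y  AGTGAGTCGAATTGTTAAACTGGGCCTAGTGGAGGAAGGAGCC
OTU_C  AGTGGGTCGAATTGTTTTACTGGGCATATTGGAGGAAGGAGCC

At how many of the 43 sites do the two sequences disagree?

The sequences differ at positions 5 (A/G), 17 (A/T), 18 (A/T), 26 (C/A), 29 (G/T).
That gives 5 mismatches out of 43 aligned sites, so the Hamming distance is 5.

5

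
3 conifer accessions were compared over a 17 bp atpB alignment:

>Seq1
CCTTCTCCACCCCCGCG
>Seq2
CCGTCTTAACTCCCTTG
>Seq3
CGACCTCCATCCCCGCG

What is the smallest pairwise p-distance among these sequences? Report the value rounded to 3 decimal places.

Pairwise Hamming distances:
  Seq1 vs Seq2: 6
  Seq1 vs Seq3: 4
  Seq2 vs Seq3: 9
The smallest is 4 mismatches, between Seq1 and Seq3; p = 4/17 = 0.235.

0.235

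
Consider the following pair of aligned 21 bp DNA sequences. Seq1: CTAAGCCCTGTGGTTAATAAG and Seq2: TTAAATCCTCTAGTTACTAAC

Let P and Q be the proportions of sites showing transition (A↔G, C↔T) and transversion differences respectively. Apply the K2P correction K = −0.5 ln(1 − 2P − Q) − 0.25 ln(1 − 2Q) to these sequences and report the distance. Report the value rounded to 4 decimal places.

0.4551

Differing sites — 1:C/T (Ti); 5:G/A (Ti); 6:C/T (Ti); 10:G/C (Tv); 12:G/A (Ti); 17:A/C (Tv); 21:G/C (Tv).
Of the 7 differences, 4 transitions and 3 transversions over 21 sites: P = 4/21 = 0.190476, Q = 3/21 = 0.142857.
d = −0.5·ln(0.476191) − 0.25·ln(0.714286) = −0.5·(-0.741936) − 0.25·(-0.336472) = 0.4551.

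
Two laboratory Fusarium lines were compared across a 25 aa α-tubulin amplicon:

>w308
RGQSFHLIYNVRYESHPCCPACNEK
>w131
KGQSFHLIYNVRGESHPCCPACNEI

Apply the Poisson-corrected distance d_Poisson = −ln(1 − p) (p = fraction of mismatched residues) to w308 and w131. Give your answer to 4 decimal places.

Differing sites — 1:R/K; 13:Y/G; 25:K/I.
p = 3/25 = 0.120000.
d = −ln(1 − 0.120000) = −ln(0.880000) = 0.1278.

0.1278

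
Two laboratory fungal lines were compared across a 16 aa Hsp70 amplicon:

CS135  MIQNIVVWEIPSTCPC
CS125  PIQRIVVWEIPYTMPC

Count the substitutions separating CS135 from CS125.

The sequences differ at positions 1 (M/P), 4 (N/R), 12 (S/Y), 14 (C/M).
That gives 4 mismatches out of 16 aligned sites, so the Hamming distance is 4.

4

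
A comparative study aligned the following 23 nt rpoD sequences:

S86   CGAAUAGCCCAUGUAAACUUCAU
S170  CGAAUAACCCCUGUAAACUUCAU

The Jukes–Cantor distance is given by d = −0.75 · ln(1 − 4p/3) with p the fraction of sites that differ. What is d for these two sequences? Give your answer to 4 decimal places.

0.0924

Mismatches occur at site 7 (G↔A), site 11 (A↔C).
p = 2/23 = 0.086957.
d = −0.75 · ln(1 − (4/3)·0.086957) = −0.75 · ln(0.884057) = −0.75 · (-0.123234) = 0.0924.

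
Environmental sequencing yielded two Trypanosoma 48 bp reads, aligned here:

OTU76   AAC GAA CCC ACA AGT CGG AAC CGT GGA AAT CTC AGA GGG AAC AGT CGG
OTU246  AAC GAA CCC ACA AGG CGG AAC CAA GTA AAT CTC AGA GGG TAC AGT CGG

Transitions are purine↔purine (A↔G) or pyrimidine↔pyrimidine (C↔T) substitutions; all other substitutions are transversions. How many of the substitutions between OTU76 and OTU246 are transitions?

Differing sites — 15:T/G (Tv); 23:G/A (Ti); 24:T/A (Tv); 26:G/T (Tv); 40:A/T (Tv).
Of the 5 differences, 1 transition and 4 transversions, so the answer is 1.

1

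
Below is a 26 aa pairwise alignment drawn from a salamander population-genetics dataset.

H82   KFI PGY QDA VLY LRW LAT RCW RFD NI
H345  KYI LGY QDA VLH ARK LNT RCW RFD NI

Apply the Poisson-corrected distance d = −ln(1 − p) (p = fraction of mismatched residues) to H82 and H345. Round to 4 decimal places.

0.2624

Mismatches occur at site 2 (F/Y), site 4 (P/L), site 12 (Y/H), site 13 (L/A), site 15 (W/K), site 17 (A/N).
p = 6/26 = 0.230769.
d = −ln(1 − 0.230769) = −ln(0.769231) = 0.2624.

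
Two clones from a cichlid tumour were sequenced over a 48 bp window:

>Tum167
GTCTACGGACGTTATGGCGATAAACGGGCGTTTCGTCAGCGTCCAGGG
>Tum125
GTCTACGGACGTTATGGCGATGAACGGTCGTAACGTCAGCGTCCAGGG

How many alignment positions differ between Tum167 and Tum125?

4

Differing sites — 22:A/G; 28:G/T; 32:T/A; 33:T/A.
That gives 4 mismatches out of 48 aligned sites, so the Hamming distance is 4.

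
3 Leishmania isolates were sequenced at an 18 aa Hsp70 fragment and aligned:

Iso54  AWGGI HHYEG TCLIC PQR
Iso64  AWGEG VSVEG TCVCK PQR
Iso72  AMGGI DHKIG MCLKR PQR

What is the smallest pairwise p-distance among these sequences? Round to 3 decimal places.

0.389

Pairwise Hamming distances:
  Iso54 vs Iso64: 8
  Iso54 vs Iso72: 7
  Iso64 vs Iso72: 11
The smallest is 7 mismatches, between Iso54 and Iso72; p = 7/18 = 0.389.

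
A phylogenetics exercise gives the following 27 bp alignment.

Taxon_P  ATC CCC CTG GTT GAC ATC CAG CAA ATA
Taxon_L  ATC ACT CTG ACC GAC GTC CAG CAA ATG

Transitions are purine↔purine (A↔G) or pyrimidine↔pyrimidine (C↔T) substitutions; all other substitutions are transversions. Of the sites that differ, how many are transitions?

Mismatches occur at site 4 (C/A, transversion), site 6 (C/T, transition), site 10 (G/A, transition), site 11 (T/C, transition), site 12 (T/C, transition), site 16 (A/G, transition), site 27 (A/G, transition).
Of the 7 differences, 6 transitions and 1 transversion, so the answer is 6.

6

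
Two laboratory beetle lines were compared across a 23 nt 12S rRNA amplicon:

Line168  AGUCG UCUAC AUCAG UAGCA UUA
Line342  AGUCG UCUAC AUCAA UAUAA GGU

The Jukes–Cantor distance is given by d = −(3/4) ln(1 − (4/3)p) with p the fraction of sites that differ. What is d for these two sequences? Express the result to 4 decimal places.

0.3206

Differing sites — 15:G/A; 18:G/U; 19:C/A; 21:U/G; 22:U/G; 23:A/U.
p = 6/23 = 0.260870.
d = −0.75 · ln(1 − (4/3)·0.260870) = −0.75 · ln(0.652173) = −0.75 · (-0.427445) = 0.3206.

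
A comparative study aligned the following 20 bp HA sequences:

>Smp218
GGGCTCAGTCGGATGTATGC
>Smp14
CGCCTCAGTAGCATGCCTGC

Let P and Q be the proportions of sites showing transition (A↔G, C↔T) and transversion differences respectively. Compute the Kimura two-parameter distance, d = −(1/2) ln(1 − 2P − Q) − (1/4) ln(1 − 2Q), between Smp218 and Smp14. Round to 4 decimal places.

The sequences differ at positions 1 (G/C, transversion), 3 (G/C, transversion), 10 (C/A, transversion), 12 (G/C, transversion), 16 (T/C, transition), 17 (A/C, transversion).
Of the 6 differences, 1 transition and 5 transversions over 20 sites: P = 1/20 = 0.050000, Q = 5/20 = 0.250000.
d = −0.5·ln(0.650000) − 0.25·ln(0.500000) = −0.5·(-0.430783) − 0.25·(-0.693147) = 0.3887.

0.3887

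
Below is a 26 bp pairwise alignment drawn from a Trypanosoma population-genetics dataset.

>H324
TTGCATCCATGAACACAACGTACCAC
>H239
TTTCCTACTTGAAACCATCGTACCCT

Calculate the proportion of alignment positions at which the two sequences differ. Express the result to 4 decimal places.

0.3462

Mismatches occur at site 3 (G↔T), site 5 (A↔C), site 7 (C↔A), site 9 (A↔T), site 14 (C↔A), site 15 (A↔C), site 18 (A↔T), site 25 (A↔C), site 26 (C↔T).
There are 9 differences over 26 sites, so p = 9/26 = 0.3462.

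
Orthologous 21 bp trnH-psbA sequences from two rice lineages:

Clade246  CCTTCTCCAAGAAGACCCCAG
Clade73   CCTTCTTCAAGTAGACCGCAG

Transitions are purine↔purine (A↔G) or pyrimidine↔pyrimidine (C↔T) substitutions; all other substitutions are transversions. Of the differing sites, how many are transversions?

Differing sites — 7:C/T (Ti); 12:A/T (Tv); 18:C/G (Tv).
Of the 3 differences, 1 transition and 2 transversions, so the answer is 2.

2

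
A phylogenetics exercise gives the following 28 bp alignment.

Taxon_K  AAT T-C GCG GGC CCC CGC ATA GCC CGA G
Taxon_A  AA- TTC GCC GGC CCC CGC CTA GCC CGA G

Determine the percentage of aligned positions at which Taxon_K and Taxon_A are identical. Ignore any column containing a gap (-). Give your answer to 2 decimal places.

92.31%

Excluding the 2 gap columns leaves 26 comparable sites.
Differing sites — 9:G/C; 19:A/C.
24 of the 26 comparable sites match, so the percent identity is 24/26 × 100 = 92.31%.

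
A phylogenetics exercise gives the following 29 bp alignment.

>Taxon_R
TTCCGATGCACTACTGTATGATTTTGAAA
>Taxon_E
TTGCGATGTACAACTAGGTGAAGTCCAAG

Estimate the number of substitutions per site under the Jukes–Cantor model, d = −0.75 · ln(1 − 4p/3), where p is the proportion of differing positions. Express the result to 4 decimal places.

0.5285

The sequences differ at positions 3 (C/G), 9 (C/T), 12 (T/A), 16 (G/A), 17 (T/G), 18 (A/G), 22 (T/A), 23 (T/G), 25 (T/C), 26 (G/C), 29 (A/G).
p = 11/29 = 0.379310.
d = −0.75 · ln(1 − (4/3)·0.379310) = −0.75 · ln(0.494253) = −0.75 · (-0.704708) = 0.5285.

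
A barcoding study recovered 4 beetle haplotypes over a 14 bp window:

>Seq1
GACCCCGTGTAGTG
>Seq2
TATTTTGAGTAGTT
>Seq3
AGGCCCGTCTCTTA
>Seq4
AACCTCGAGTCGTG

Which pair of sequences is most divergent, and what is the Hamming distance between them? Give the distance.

11

Pairwise Hamming distances:
  Seq1 vs Seq2: 7
  Seq1 vs Seq3: 7
  Seq1 vs Seq4: 4
  Seq2 vs Seq3: 11
  Seq2 vs Seq4: 6
  Seq3 vs Seq4: 7
The largest is 11, between Seq2 and Seq3.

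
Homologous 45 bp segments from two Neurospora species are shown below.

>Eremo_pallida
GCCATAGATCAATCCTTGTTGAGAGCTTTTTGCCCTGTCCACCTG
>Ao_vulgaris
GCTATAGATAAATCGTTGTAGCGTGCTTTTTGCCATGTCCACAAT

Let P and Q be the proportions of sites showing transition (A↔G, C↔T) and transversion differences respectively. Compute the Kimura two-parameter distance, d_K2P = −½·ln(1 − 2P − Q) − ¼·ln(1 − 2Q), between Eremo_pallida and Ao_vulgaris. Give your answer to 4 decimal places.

The sequences differ at positions 3 (C/T, transition), 10 (C/A, transversion), 15 (C/G, transversion), 20 (T/A, transversion), 22 (A/C, transversion), 24 (A/T, transversion), 35 (C/A, transversion), 43 (C/A, transversion), 44 (T/A, transversion), 45 (G/T, transversion).
Of the 10 differences, 1 transition and 9 transversions over 45 sites: P = 1/45 = 0.022222, Q = 9/45 = 0.200000.
d = −0.5·ln(0.755556) − 0.25·ln(0.600000) = −0.5·(-0.280301) − 0.25·(-0.510826) = 0.2679.

0.2679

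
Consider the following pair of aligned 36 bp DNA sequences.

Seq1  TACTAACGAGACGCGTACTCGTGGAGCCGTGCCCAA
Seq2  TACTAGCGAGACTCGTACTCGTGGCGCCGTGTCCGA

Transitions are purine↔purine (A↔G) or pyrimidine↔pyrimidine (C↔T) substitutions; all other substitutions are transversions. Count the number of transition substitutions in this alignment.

The sequences differ at positions 6 (A/G, transition), 13 (G/T, transversion), 25 (A/C, transversion), 32 (C/T, transition), 35 (A/G, transition).
Of the 5 differences, 3 transitions and 2 transversions, so the answer is 3.

3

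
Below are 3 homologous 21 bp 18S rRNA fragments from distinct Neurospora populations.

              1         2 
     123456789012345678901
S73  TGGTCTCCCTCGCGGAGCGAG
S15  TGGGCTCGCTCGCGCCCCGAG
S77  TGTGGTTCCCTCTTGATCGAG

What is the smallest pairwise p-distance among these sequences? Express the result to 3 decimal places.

Pairwise Hamming distances:
  S73 vs S15: 5
  S73 vs S77: 10
  S15 vs S77: 12
The smallest is 5 mismatches, between S73 and S15; p = 5/21 = 0.238.

0.238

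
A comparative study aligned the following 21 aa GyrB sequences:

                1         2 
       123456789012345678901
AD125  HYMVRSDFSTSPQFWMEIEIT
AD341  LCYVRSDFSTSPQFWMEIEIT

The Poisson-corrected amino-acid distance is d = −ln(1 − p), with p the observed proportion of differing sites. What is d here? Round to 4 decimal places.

Differing sites — 1:H/L; 2:Y/C; 3:M/Y.
p = 3/21 = 0.142857.
d = −ln(1 − 0.142857) = −ln(0.857143) = 0.1542.

0.1542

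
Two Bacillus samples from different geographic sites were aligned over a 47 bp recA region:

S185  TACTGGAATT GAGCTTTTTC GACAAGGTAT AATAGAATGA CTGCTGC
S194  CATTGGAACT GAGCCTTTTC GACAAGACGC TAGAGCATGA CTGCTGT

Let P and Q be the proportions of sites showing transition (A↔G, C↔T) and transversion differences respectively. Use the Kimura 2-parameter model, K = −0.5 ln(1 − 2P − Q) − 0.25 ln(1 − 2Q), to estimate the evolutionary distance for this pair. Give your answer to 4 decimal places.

Differing sites — 1:T/C (Ti); 3:C/T (Ti); 9:T/C (Ti); 15:T/C (Ti); 27:G/A (Ti); 28:T/C (Ti); 29:A/G (Ti); 30:T/C (Ti); 31:A/T (Tv); 33:T/G (Tv); 36:A/C (Tv); 47:C/T (Ti).
Of the 12 differences, 9 transitions and 3 transversions over 47 sites: P = 9/47 = 0.191489, Q = 3/47 = 0.063830.
d = −0.5·ln(0.553192) − 0.25·ln(0.872340) = −0.5·(-0.592050) − 0.25·(-0.136576) = 0.3302.

0.3302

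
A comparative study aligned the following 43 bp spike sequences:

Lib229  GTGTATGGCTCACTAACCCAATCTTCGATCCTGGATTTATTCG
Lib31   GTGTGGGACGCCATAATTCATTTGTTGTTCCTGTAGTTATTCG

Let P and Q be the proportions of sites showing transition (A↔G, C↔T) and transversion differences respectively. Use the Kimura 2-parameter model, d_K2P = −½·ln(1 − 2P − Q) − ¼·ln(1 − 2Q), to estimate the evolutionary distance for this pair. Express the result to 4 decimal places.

Mismatches occur at site 5 (A/G, transition), site 6 (T/G, transversion), site 8 (G/A, transition), site 10 (T/G, transversion), site 12 (A/C, transversion), site 13 (C/A, transversion), site 17 (C/T, transition), site 18 (C/T, transition), site 21 (A/T, transversion), site 23 (C/T, transition), site 24 (T/G, transversion), site 26 (C/T, transition), site 28 (A/T, transversion), site 34 (G/T, transversion), site 36 (T/G, transversion).
Of the 15 differences, 6 transitions and 9 transversions over 43 sites: P = 6/43 = 0.139535, Q = 9/43 = 0.209302.
d = −0.5·ln(0.511628) − 0.25·ln(0.581396) = −0.5·(-0.670157) − 0.25·(-0.542323) = 0.4707.

0.4707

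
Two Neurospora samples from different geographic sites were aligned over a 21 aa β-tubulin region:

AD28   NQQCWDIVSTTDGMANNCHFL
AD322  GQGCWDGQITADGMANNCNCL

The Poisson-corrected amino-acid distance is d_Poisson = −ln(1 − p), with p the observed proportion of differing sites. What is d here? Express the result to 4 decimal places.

Differing sites — 1:N/G; 3:Q/G; 7:I/G; 8:V/Q; 9:S/I; 11:T/A; 19:H/N; 20:F/C.
p = 8/21 = 0.380952.
d = −ln(1 − 0.380952) = −ln(0.619048) = 0.4796.

0.4796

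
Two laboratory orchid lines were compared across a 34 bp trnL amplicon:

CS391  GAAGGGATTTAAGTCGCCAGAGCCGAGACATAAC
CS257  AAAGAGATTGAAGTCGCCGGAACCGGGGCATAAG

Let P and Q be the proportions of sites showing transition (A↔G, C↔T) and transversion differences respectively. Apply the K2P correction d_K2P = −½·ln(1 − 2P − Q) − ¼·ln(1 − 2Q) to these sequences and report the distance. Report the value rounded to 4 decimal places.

The sequences differ at positions 1 (G/A, transition), 5 (G/A, transition), 10 (T/G, transversion), 19 (A/G, transition), 22 (G/A, transition), 26 (A/G, transition), 28 (A/G, transition), 34 (C/G, transversion).
Of the 8 differences, 6 transitions and 2 transversions over 34 sites: P = 6/34 = 0.176471, Q = 2/34 = 0.058824.
d = −0.5·ln(0.588234) − 0.25·ln(0.882352) = −0.5·(-0.530630) − 0.25·(-0.125164) = 0.2966.

0.2966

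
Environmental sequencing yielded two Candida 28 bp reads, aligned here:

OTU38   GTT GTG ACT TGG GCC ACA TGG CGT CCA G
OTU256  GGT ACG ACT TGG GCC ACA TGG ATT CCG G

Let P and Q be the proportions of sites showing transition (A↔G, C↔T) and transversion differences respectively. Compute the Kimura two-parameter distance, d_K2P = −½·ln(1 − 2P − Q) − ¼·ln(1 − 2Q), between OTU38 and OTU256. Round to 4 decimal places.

Differing sites — 2:T/G (Tv); 4:G/A (Ti); 5:T/C (Ti); 22:C/A (Tv); 23:G/T (Tv); 27:A/G (Ti).
Of the 6 differences, 3 transitions and 3 transversions over 28 sites: P = 3/28 = 0.107143, Q = 3/28 = 0.107143.
d = −0.5·ln(0.678571) − 0.25·ln(0.785714) = −0.5·(-0.387766) − 0.25·(-0.241162) = 0.2542.

0.2542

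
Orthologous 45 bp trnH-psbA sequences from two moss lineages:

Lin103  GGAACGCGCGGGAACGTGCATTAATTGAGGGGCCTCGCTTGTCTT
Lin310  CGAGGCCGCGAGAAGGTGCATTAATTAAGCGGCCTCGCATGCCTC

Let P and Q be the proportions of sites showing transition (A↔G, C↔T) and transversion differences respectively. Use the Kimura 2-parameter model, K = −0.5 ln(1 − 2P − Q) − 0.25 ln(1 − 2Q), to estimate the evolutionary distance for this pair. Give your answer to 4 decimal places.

0.2972

Mismatches occur at site 1 (G/C, transversion), site 4 (A/G, transition), site 5 (C/G, transversion), site 6 (G/C, transversion), site 11 (G/A, transition), site 15 (C/G, transversion), site 27 (G/A, transition), site 30 (G/C, transversion), site 39 (T/A, transversion), site 42 (T/C, transition), site 45 (T/C, transition).
Of the 11 differences, 5 transitions and 6 transversions over 45 sites: P = 5/45 = 0.111111, Q = 6/45 = 0.133333.
d = −0.5·ln(0.644445) − 0.25·ln(0.733334) = −0.5·(-0.439366) − 0.25·(-0.310154) = 0.2972.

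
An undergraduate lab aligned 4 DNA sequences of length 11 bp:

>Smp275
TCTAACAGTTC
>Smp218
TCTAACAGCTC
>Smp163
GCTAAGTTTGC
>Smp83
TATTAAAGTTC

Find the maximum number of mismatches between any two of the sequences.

7

Pairwise Hamming distances:
  Smp275 vs Smp218: 1
  Smp275 vs Smp163: 5
  Smp275 vs Smp83: 3
  Smp218 vs Smp163: 6
  Smp218 vs Smp83: 4
  Smp163 vs Smp83: 7
The largest is 7, between Smp163 and Smp83.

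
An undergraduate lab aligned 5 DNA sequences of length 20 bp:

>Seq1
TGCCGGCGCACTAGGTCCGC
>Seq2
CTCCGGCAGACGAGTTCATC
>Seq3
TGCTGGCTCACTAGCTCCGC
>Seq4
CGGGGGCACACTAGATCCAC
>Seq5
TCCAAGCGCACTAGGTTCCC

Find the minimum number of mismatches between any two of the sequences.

3

Pairwise Hamming distances:
  Seq1 vs Seq2: 8
  Seq1 vs Seq3: 3
  Seq1 vs Seq4: 6
  Seq1 vs Seq5: 5
  Seq2 vs Seq3: 9
  Seq2 vs Seq4: 8
  Seq2 vs Seq5: 11
  Seq3 vs Seq4: 6
  Seq3 vs Seq5: 7
  Seq4 vs Seq5: 9
The smallest is 3, between Seq1 and Seq3.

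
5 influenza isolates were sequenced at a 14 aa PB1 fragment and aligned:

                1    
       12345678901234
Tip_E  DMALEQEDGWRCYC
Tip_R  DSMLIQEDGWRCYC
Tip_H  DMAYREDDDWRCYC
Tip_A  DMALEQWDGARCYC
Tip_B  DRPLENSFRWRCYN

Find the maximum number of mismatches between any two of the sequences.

Pairwise Hamming distances:
  Tip_E vs Tip_R: 3
  Tip_E vs Tip_H: 5
  Tip_E vs Tip_A: 2
  Tip_E vs Tip_B: 7
  Tip_R vs Tip_H: 7
  Tip_R vs Tip_A: 5
  Tip_R vs Tip_B: 8
  Tip_H vs Tip_A: 6
  Tip_H vs Tip_B: 9
  Tip_A vs Tip_B: 8
The largest is 9, between Tip_H and Tip_B.

9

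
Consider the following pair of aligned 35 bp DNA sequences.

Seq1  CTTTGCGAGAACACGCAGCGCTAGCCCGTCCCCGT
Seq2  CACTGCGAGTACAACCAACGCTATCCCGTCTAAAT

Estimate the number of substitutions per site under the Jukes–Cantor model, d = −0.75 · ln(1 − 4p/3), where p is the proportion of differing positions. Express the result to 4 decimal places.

0.4073

Differing sites — 2:T/A; 3:T/C; 10:A/T; 14:C/A; 15:G/C; 18:G/A; 24:G/T; 31:C/T; 32:C/A; 33:C/A; 34:G/A.
p = 11/35 = 0.314286.
d = −0.75 · ln(1 − (4/3)·0.314286) = −0.75 · ln(0.580952) = −0.75 · (-0.543087) = 0.4073.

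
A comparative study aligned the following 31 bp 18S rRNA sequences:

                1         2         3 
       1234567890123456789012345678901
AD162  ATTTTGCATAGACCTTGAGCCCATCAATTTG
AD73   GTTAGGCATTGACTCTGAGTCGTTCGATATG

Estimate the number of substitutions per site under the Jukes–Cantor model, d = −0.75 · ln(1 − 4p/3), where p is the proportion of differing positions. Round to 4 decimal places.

Differing sites — 1:A/G; 4:T/A; 5:T/G; 10:A/T; 14:C/T; 15:T/C; 20:C/T; 22:C/G; 23:A/T; 26:A/G; 29:T/A.
p = 11/31 = 0.354839.
d = −0.75 · ln(1 − (4/3)·0.354839) = −0.75 · ln(0.526881) = −0.75 · (-0.640781) = 0.4806.

0.4806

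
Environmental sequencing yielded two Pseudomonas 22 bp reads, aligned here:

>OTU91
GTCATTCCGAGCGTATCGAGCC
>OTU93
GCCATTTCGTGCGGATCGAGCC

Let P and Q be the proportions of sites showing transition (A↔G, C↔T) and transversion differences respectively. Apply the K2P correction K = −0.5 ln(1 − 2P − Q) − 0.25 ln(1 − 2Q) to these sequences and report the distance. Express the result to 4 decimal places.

0.2094

Differing sites — 2:T/C (Ti); 7:C/T (Ti); 10:A/T (Tv); 14:T/G (Tv).
Of the 4 differences, 2 transitions and 2 transversions over 22 sites: P = 2/22 = 0.090909, Q = 2/22 = 0.090909.
d = −0.5·ln(0.727273) − 0.25·ln(0.818182) = −0.5·(-0.318453) − 0.25·(-0.200670) = 0.2094.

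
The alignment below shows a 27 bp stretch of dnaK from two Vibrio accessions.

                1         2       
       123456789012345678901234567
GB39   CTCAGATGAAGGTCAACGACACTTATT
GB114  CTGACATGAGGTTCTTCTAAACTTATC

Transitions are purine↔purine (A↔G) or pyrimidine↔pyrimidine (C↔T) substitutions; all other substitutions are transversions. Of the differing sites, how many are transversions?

7

Mismatches occur at site 3 (C/G, transversion), site 5 (G/C, transversion), site 10 (A/G, transition), site 12 (G/T, transversion), site 15 (A/T, transversion), site 16 (A/T, transversion), site 18 (G/T, transversion), site 20 (C/A, transversion), site 27 (T/C, transition).
Of the 9 differences, 2 transitions and 7 transversions, so the answer is 7.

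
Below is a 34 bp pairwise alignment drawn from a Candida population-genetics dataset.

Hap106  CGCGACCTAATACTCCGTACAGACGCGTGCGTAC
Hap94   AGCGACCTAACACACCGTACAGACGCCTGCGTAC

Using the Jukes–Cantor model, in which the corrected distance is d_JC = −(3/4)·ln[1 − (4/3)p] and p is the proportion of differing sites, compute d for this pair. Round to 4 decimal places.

Mismatches occur at site 1 (C→A), site 11 (T→C), site 14 (T→A), site 27 (G→C).
p = 4/34 = 0.117647.
d = −0.75 · ln(1 − (4/3)·0.117647) = −0.75 · ln(0.843137) = −0.75 · (-0.170626) = 0.1280.

0.1280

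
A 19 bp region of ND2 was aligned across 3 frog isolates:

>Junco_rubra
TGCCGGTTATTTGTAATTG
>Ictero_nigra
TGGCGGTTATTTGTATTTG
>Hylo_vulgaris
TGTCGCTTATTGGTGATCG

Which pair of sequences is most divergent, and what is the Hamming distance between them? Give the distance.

Pairwise Hamming distances:
  Junco_rubra vs Ictero_nigra: 2
  Junco_rubra vs Hylo_vulgaris: 5
  Ictero_nigra vs Hylo_vulgaris: 6
The largest is 6, between Ictero_nigra and Hylo_vulgaris.

6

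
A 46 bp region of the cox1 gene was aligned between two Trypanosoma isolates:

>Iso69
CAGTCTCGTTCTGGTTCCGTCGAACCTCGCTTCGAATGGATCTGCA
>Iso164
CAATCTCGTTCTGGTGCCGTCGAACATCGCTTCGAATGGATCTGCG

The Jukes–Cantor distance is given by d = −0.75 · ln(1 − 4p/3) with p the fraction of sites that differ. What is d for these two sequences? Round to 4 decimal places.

0.0924

Mismatches occur at site 3 (G→A), site 16 (T→G), site 26 (C→A), site 46 (A→G).
p = 4/46 = 0.086957.
d = −0.75 · ln(1 − (4/3)·0.086957) = −0.75 · ln(0.884057) = −0.75 · (-0.123234) = 0.0924.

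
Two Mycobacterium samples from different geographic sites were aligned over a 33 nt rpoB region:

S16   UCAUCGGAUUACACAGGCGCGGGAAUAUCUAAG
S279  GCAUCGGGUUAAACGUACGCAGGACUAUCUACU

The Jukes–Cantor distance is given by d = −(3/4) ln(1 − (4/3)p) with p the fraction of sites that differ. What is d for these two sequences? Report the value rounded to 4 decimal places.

Mismatches occur at site 1 (U→G), site 8 (A→G), site 12 (C→A), site 15 (A→G), site 16 (G→U), site 17 (G→A), site 21 (G→A), site 25 (A→C), site 32 (A→C), site 33 (G→U).
p = 10/33 = 0.303030.
d = −0.75 · ln(1 − (4/3)·0.303030) = −0.75 · ln(0.595960) = −0.75 · (-0.517582) = 0.3882.

0.3882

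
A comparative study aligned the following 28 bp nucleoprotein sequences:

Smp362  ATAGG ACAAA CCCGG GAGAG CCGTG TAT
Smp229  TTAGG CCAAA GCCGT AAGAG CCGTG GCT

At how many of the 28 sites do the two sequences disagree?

The sequences differ at positions 1 (A/T), 6 (A/C), 11 (C/G), 15 (G/T), 16 (G/A), 26 (T/G), 27 (A/C).
That gives 7 mismatches out of 28 aligned sites, so the Hamming distance is 7.

7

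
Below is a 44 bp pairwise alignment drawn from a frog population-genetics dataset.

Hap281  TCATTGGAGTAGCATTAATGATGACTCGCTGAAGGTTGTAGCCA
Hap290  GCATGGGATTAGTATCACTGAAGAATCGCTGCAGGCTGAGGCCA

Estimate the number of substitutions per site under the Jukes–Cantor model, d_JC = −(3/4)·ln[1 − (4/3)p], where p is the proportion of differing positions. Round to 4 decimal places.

Differing sites — 1:T/G; 5:T/G; 9:G/T; 13:C/T; 16:T/C; 18:A/C; 22:T/A; 25:C/A; 32:A/C; 36:T/C; 39:T/A; 40:A/G.
p = 12/44 = 0.272727.
d = −0.75 · ln(1 − (4/3)·0.272727) = −0.75 · ln(0.636364) = −0.75 · (-0.451985) = 0.3390.

0.3390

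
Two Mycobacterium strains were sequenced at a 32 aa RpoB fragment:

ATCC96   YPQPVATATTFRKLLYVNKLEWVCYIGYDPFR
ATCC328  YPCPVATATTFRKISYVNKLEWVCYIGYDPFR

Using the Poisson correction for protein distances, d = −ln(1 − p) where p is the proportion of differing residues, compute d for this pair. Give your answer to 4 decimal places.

0.0984

The sequences differ at positions 3 (Q/C), 14 (L/I), 15 (L/S).
p = 3/32 = 0.093750.
d = −ln(1 − 0.093750) = −ln(0.906250) = 0.0984.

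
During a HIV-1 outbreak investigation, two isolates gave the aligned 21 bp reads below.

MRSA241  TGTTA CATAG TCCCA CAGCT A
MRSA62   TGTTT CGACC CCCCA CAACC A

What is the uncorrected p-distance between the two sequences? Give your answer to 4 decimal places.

Differing sites — 5:A/T; 7:A/G; 8:T/A; 9:A/C; 10:G/C; 11:T/C; 18:G/A; 20:T/C.
There are 8 differences over 21 sites, so p = 8/21 = 0.3810.

0.3810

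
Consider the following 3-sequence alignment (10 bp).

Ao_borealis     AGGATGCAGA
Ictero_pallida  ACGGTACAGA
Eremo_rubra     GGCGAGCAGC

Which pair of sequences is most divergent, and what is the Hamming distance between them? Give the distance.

6

Pairwise Hamming distances:
  Ao_borealis vs Ictero_pallida: 3
  Ao_borealis vs Eremo_rubra: 5
  Ictero_pallida vs Eremo_rubra: 6
The largest is 6, between Ictero_pallida and Eremo_rubra.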